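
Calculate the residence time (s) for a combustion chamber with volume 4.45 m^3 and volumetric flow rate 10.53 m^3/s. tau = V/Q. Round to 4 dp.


tau = V / Q_flow
tau = 4.45 / 10.53 = 0.4226 s


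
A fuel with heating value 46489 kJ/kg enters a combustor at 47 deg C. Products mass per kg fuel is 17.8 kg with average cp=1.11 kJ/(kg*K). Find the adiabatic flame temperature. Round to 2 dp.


T_ad = T_in + Hc / (m_p * cp)
Denominator = 17.8 * 1.11 = 19.7580
Temperature rise = 46489 / 19.7580 = 2352.92 K
T_ad = 47 + 2352.92 = 2399.92 deg C


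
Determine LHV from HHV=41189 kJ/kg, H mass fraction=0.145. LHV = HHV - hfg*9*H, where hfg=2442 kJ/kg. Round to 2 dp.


LHV = HHV - hfg * 9 * H
Water correction = 2442 * 9 * 0.145 = 3186.810 kJ/kg
LHV = 41189 - 3186.810 = 38002.19 kJ/kg


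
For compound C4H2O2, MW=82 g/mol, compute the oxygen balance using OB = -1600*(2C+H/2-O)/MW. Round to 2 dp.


OB = -1600 * (2C + H/2 - O) / MW
Inner = 2*4 + 2/2 - 2 = 7.00
OB = -1600 * 7.00 / 82 = -136.59%


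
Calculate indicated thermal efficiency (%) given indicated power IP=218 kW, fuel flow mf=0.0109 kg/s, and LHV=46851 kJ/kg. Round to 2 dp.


eta_ith = (IP / (mf * LHV)) * 100
Denominator = 0.0109 * 46851 = 510.6759 kW
eta_ith = (218 / 510.6759) * 100 = 42.69%


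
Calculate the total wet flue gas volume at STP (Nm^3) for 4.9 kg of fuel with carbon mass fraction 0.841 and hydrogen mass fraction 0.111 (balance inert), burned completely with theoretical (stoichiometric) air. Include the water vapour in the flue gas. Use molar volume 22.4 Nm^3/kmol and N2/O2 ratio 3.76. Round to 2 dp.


Per kg fuel: CO2 = (C/12 kmol)*22.4 = (0.841/12)*22.4 = 1.56987 Nm^3
Per kg fuel: H2O = (H/2 kmol)*22.4 = (0.111/2)*22.4 = 1.24320 Nm^3
O2 needed per kg fuel = C/12 + H/4 = 0.841/12 + 0.111/4 = 0.09783333 kmol
Per kg fuel: N2 = O2*3.76*22.4 = 0.09783333*3.76*22.4 = 8.23991 Nm^3
Total per kg = 1.56987 + 1.24320 + 8.23991 = 11.05298 Nm^3
Total = 11.05298 * 4.9 = 54.16 Nm^3


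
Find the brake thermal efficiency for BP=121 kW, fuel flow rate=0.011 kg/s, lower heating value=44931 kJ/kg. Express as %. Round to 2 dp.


eta_BTE = (BP / (mf * LHV)) * 100
Denominator = 0.011 * 44931 = 494.2410 kW
eta_BTE = (121 / 494.2410) * 100 = 24.48%


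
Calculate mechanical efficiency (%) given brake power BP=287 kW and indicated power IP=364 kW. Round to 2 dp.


eta_mech = (BP / IP) * 100
Ratio = 287 / 364 = 0.7885
eta_mech = 0.7885 * 100 = 78.85%


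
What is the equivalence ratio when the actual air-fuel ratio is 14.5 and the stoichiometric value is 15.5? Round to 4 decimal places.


phi = AFR_stoich / AFR_actual
phi = 15.5 / 14.5 = 1.0690


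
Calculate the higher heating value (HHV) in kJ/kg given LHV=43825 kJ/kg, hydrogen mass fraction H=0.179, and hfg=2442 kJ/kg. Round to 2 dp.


HHV = LHV + hfg * 9 * H
Water addition = 2442 * 9 * 0.179 = 3934.062 kJ/kg
HHV = 43825 + 3934.062 = 47759.06 kJ/kg


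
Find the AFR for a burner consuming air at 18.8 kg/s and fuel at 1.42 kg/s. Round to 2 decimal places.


AFR = m_air / m_fuel
AFR = 18.8 / 1.42 = 13.24


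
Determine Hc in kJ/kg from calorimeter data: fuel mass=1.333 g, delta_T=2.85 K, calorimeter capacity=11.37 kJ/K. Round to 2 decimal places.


Hc = C_cal * delta_T / m_fuel
Q_released = 11.37 * 2.85 = 32.4045 kJ
m_fuel = 1.333 g = 1.333/1000 kg = 0.001333 kg
Hc = 32.4045 / 0.001333 = 24309.45 kJ/kg


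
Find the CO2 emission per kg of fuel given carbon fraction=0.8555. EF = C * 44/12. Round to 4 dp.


EF = C_frac * (M_CO2 / M_C)
EF = 0.8555 * (44/12)
EF = 0.8555 * 3.666667 = 3.1368 kg_CO2/kg_fuel


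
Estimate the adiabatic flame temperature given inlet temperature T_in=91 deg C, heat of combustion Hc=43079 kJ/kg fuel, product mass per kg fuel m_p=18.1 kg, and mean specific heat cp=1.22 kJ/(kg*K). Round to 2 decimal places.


T_ad = T_in + Hc / (m_p * cp)
Denominator = 18.1 * 1.22 = 22.0820
Temperature rise = 43079 / 22.0820 = 1950.86 K
T_ad = 91 + 1950.86 = 2041.86 deg C


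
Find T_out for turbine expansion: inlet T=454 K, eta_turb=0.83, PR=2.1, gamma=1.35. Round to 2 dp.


T_out = T_in * (1 - eta * (1 - PR^(-(gamma-1)/gamma)))
Exponent = -(1.35-1)/1.35 = -0.25925926
PR^exp = 2.1^(-0.25925926) = 0.82501466
Factor = 1 - 0.83*(1 - 0.82501466) = 0.85476217
T_out = 454 * 0.85476217 = 388.06 K


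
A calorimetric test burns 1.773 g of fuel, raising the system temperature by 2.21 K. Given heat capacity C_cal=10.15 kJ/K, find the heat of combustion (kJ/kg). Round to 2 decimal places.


Hc = C_cal * delta_T / m_fuel
Q_released = 10.15 * 2.21 = 22.4315 kJ
m_fuel = 1.773 g = 1.773/1000 kg = 0.001773 kg
Hc = 22.4315 / 0.001773 = 12651.72 kJ/kg


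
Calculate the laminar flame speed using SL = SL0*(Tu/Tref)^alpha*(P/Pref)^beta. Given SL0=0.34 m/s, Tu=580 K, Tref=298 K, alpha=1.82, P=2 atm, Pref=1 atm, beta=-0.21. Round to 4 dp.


SL = SL0 * (Tu/Tref)^alpha * (P/Pref)^beta
T ratio = 580/298 = 1.94630872
(T ratio)^alpha = 1.94630872^1.82 = 3.360202
(P/Pref)^beta = 2^(-0.21) = 0.864537
SL = 0.34 * 3.360202 * 0.864537 = 0.9877 m/s


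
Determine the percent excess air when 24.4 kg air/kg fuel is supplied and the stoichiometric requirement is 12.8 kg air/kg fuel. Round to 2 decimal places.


Excess air = actual - stoichiometric = 24.4 - 12.8 = 11.60 kg/kg fuel
Excess air % = (excess / stoich) * 100 = (11.60 / 12.8) * 100 = 90.63%


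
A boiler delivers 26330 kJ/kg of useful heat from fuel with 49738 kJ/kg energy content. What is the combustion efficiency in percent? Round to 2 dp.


Efficiency = (Q_useful / Q_fuel) * 100
Efficiency = (26330 / 49738) * 100
Efficiency = 0.5294 * 100 = 52.94%


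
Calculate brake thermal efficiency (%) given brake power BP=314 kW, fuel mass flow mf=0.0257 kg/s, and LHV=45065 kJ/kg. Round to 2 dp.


eta_BTE = (BP / (mf * LHV)) * 100
Denominator = 0.0257 * 45065 = 1158.1705 kW
eta_BTE = (314 / 1158.1705) * 100 = 27.11%


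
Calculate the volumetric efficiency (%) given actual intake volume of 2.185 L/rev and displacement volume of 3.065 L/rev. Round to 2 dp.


eta_v = (V_actual / V_disp) * 100
Ratio = 2.185 / 3.065 = 0.7129
eta_v = 0.7129 * 100 = 71.29%


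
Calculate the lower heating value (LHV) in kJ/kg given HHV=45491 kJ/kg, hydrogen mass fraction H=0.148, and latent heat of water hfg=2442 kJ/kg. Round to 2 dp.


LHV = HHV - hfg * 9 * H
Water correction = 2442 * 9 * 0.148 = 3252.744 kJ/kg
LHV = 45491 - 3252.744 = 42238.26 kJ/kg


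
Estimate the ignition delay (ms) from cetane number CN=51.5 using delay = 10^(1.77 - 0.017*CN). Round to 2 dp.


delay = 10^(1.77 - 0.017*CN)
Exponent = 1.77 - 0.017*51.5 = 0.8945
delay = 10^0.8945 = 7.84 ms


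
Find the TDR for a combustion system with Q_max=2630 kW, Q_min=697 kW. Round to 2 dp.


TDR = Q_max / Q_min
TDR = 2630 / 697 = 3.77


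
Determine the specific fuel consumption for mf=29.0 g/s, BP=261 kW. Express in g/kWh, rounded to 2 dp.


SFC = (mf / BP) * 3600
Rate = 29.0 / 261 = 0.111111 g/(s*kW)
SFC = 0.111111 * 3600 = 400.00 g/kWh


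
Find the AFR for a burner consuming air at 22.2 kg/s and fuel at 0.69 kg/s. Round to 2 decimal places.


AFR = m_air / m_fuel
AFR = 22.2 / 0.69 = 32.17


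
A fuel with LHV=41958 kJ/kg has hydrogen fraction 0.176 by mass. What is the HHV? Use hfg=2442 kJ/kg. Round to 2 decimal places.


HHV = LHV + hfg * 9 * H
Water addition = 2442 * 9 * 0.176 = 3868.128 kJ/kg
HHV = 41958 + 3868.128 = 45826.13 kJ/kg


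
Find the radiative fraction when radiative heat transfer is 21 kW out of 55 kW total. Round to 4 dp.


f_rad = Q_rad / Q_total
f_rad = 21 / 55 = 0.3818


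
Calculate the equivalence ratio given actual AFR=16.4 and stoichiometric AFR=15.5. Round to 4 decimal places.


phi = AFR_stoich / AFR_actual
phi = 15.5 / 16.4 = 0.9451


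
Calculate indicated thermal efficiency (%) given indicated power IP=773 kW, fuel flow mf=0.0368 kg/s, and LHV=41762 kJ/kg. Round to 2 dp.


eta_ith = (IP / (mf * LHV)) * 100
Denominator = 0.0368 * 41762 = 1536.8416 kW
eta_ith = (773 / 1536.8416) * 100 = 50.30%


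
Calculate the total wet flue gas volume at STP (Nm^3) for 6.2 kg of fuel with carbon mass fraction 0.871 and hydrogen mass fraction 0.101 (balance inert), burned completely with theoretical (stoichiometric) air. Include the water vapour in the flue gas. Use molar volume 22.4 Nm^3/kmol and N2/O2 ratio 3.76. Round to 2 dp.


Per kg fuel: CO2 = (C/12 kmol)*22.4 = (0.871/12)*22.4 = 1.62587 Nm^3
Per kg fuel: H2O = (H/2 kmol)*22.4 = (0.101/2)*22.4 = 1.13120 Nm^3
O2 needed per kg fuel = C/12 + H/4 = 0.871/12 + 0.101/4 = 0.09783333 kmol
Per kg fuel: N2 = O2*3.76*22.4 = 0.09783333*3.76*22.4 = 8.23991 Nm^3
Total per kg = 1.62587 + 1.13120 + 8.23991 = 10.99698 Nm^3
Total = 10.99698 * 6.2 = 68.18 Nm^3


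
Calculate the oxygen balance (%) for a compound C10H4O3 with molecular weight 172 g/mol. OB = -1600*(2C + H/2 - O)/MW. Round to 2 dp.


OB = -1600 * (2C + H/2 - O) / MW
Inner = 2*10 + 4/2 - 3 = 19.00
OB = -1600 * 19.00 / 172 = -176.74%


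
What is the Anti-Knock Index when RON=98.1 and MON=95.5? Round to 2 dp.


AKI = (RON + MON) / 2
AKI = (98.1 + 95.5) / 2
AKI = 193.6 / 2 = 96.80


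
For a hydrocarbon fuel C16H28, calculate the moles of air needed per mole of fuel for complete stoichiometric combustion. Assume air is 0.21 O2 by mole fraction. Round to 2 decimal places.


Balanced combustion: C16H28 + 23 O2 -> 16 CO2 + 14 H2O
O2 needed = C + H/4 = 16 + 28/4 = 23.00 moles
Air moles = O2 / 0.21 = 23.00 / 0.21 = 109.52 moles air


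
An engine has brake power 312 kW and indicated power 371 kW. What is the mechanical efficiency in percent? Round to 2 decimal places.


eta_mech = (BP / IP) * 100
Ratio = 312 / 371 = 0.8410
eta_mech = 0.8410 * 100 = 84.10%


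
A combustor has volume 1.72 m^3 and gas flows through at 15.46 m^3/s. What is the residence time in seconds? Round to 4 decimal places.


tau = V / Q_flow
tau = 1.72 / 15.46 = 0.1113 s


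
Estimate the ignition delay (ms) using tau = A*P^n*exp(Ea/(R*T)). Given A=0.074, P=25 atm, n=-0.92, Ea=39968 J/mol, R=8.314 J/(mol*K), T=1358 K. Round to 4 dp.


tau = A * P^n * exp(Ea/(R*T))
P^n = 25^(-0.92) = 0.05174819
Ea/(R*T) = 39968/(8.314*1358) = 3.539995
exp(Ea/(R*T)) = 34.466741
tau = 0.074 * 0.05174819 * 34.466741 = 0.1320 ms


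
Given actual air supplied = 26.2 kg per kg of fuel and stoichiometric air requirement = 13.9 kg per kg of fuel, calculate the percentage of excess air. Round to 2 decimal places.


Excess air = actual - stoichiometric = 26.2 - 13.9 = 12.30 kg/kg fuel
Excess air % = (excess / stoich) * 100 = (12.30 / 13.9) * 100 = 88.49%


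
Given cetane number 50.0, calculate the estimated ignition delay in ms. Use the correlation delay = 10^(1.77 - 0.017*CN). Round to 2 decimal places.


delay = 10^(1.77 - 0.017*CN)
Exponent = 1.77 - 0.017*50.0 = 0.9200
delay = 10^0.9200 = 8.32 ms


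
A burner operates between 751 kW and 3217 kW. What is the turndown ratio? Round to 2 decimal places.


TDR = Q_max / Q_min
TDR = 3217 / 751 = 4.28


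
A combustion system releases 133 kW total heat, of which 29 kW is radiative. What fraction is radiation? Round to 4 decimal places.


f_rad = Q_rad / Q_total
f_rad = 29 / 133 = 0.2180


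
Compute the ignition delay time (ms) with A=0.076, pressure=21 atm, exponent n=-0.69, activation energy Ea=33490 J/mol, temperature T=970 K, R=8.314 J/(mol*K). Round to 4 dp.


tau = A * P^n * exp(Ea/(R*T))
P^n = 21^(-0.69) = 0.12236823
Ea/(R*T) = 33490/(8.314*970) = 4.152727
exp(Ea/(R*T)) = 63.607228
tau = 0.076 * 0.12236823 * 63.607228 = 0.5915 ms


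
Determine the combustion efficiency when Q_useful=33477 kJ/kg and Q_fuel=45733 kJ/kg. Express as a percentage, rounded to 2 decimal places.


Efficiency = (Q_useful / Q_fuel) * 100
Efficiency = (33477 / 45733) * 100
Efficiency = 0.7320 * 100 = 73.20%


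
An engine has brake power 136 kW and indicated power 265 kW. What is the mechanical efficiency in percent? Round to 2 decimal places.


eta_mech = (BP / IP) * 100
Ratio = 136 / 265 = 0.5132
eta_mech = 0.5132 * 100 = 51.32%


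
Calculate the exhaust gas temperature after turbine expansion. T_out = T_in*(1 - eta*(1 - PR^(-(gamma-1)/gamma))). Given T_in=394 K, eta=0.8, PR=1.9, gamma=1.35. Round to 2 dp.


T_out = T_in * (1 - eta * (1 - PR^(-(gamma-1)/gamma)))
Exponent = -(1.35-1)/1.35 = -0.25925926
PR^exp = 1.9^(-0.25925926) = 0.84670193
Factor = 1 - 0.8*(1 - 0.84670193) = 0.87736154
T_out = 394 * 0.87736154 = 345.68 K


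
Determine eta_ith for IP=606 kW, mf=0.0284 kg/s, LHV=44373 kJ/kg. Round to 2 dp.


eta_ith = (IP / (mf * LHV)) * 100
Denominator = 0.0284 * 44373 = 1260.1932 kW
eta_ith = (606 / 1260.1932) * 100 = 48.09%


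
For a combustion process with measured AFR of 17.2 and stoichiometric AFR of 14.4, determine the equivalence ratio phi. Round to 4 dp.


phi = AFR_stoich / AFR_actual
phi = 14.4 / 17.2 = 0.8372


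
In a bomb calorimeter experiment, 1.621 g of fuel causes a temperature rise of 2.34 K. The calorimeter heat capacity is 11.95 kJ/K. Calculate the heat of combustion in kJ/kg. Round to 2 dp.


Hc = C_cal * delta_T / m_fuel
Q_released = 11.95 * 2.34 = 27.9630 kJ
m_fuel = 1.621 g = 1.621/1000 kg = 0.001621 kg
Hc = 27.9630 / 0.001621 = 17250.46 kJ/kg


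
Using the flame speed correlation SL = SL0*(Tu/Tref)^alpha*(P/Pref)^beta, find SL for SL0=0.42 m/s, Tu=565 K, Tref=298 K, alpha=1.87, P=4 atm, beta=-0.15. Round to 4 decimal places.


SL = SL0 * (Tu/Tref)^alpha * (P/Pref)^beta
T ratio = 565/298 = 1.89597315
(T ratio)^alpha = 1.89597315^1.87 = 3.307853
(P/Pref)^beta = 4^(-0.15) = 0.812252
SL = 0.42 * 3.307853 * 0.812252 = 1.1285 m/s


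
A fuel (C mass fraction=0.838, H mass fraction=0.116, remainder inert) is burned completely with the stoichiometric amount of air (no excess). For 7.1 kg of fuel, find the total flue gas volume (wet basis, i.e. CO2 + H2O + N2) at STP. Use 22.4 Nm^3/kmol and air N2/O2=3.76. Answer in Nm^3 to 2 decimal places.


Per kg fuel: CO2 = (C/12 kmol)*22.4 = (0.838/12)*22.4 = 1.56427 Nm^3
Per kg fuel: H2O = (H/2 kmol)*22.4 = (0.116/2)*22.4 = 1.29920 Nm^3
O2 needed per kg fuel = C/12 + H/4 = 0.838/12 + 0.116/4 = 0.09883333 kmol
Per kg fuel: N2 = O2*3.76*22.4 = 0.09883333*3.76*22.4 = 8.32414 Nm^3
Total per kg = 1.56427 + 1.29920 + 8.32414 = 11.18761 Nm^3
Total = 11.18761 * 7.1 = 79.43 Nm^3


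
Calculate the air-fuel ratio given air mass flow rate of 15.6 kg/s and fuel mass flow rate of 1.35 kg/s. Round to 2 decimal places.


AFR = m_air / m_fuel
AFR = 15.6 / 1.35 = 11.56


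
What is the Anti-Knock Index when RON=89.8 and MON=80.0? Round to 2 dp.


AKI = (RON + MON) / 2
AKI = (89.8 + 80.0) / 2
AKI = 169.8 / 2 = 84.90


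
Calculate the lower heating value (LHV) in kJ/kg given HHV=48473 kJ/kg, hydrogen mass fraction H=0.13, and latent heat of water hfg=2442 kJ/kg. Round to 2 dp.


LHV = HHV - hfg * 9 * H
Water correction = 2442 * 9 * 0.13 = 2857.140 kJ/kg
LHV = 48473 - 2857.140 = 45615.86 kJ/kg


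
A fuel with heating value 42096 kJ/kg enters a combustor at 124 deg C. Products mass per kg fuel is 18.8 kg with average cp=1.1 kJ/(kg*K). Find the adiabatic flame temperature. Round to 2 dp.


T_ad = T_in + Hc / (m_p * cp)
Denominator = 18.8 * 1.1 = 20.6800
Temperature rise = 42096 / 20.6800 = 2035.59 K
T_ad = 124 + 2035.59 = 2159.59 deg C


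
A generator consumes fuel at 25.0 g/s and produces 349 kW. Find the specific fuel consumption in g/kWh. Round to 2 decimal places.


SFC = (mf / BP) * 3600
Rate = 25.0 / 349 = 0.071633 g/(s*kW)
SFC = 0.071633 * 3600 = 257.88 g/kWh


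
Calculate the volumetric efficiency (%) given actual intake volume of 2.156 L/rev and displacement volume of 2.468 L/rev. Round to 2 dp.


eta_v = (V_actual / V_disp) * 100
Ratio = 2.156 / 2.468 = 0.8736
eta_v = 0.8736 * 100 = 87.36%


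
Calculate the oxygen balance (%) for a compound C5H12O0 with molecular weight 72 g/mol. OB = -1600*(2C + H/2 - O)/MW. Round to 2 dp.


OB = -1600 * (2C + H/2 - O) / MW
Inner = 2*5 + 12/2 - 0 = 16.00
OB = -1600 * 16.00 / 72 = -355.56%


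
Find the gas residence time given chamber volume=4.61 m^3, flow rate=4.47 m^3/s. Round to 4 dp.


tau = V / Q_flow
tau = 4.61 / 4.47 = 1.0313 s


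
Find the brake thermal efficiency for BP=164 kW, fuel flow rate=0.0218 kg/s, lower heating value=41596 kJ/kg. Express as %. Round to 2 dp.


eta_BTE = (BP / (mf * LHV)) * 100
Denominator = 0.0218 * 41596 = 906.7928 kW
eta_BTE = (164 / 906.7928) * 100 = 18.09%


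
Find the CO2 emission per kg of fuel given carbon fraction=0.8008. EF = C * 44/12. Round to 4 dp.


EF = C_frac * (M_CO2 / M_C)
EF = 0.8008 * (44/12)
EF = 0.8008 * 3.666667 = 2.9363 kg_CO2/kg_fuel


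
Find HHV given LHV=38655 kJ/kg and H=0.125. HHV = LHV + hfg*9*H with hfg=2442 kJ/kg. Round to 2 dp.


HHV = LHV + hfg * 9 * H
Water addition = 2442 * 9 * 0.125 = 2747.250 kJ/kg
HHV = 38655 + 2747.250 = 41402.25 kJ/kg


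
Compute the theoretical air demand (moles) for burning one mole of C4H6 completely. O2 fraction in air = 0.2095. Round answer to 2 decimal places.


Balanced combustion: C4H6 + 5.5 O2 -> 4 CO2 + 3 H2O
O2 needed = C + H/4 = 4 + 6/4 = 5.50 moles
Air moles = O2 / 0.2095 = 5.50 / 0.2095 = 26.25 moles air


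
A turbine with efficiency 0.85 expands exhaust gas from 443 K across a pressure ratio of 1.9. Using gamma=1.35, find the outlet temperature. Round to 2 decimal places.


T_out = T_in * (1 - eta * (1 - PR^(-(gamma-1)/gamma)))
Exponent = -(1.35-1)/1.35 = -0.25925926
PR^exp = 1.9^(-0.25925926) = 0.84670193
Factor = 1 - 0.85*(1 - 0.84670193) = 0.86969664
T_out = 443 * 0.86969664 = 385.28 K


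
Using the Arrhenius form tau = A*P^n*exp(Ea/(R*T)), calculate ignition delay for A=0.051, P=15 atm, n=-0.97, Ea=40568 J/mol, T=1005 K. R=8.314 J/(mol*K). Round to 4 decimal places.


tau = A * P^n * exp(Ea/(R*T))
P^n = 15^(-0.97) = 0.07230885
Ea/(R*T) = 40568/(8.314*1005) = 4.855204
exp(Ea/(R*T)) = 128.406931
tau = 0.051 * 0.07230885 * 128.406931 = 0.4735 ms


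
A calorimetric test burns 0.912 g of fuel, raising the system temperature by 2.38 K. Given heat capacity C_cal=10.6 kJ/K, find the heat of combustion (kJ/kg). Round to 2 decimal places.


Hc = C_cal * delta_T / m_fuel
Q_released = 10.6 * 2.38 = 25.2280 kJ
m_fuel = 0.912 g = 0.912/1000 kg = 0.000912 kg
Hc = 25.2280 / 0.000912 = 27662.28 kJ/kg


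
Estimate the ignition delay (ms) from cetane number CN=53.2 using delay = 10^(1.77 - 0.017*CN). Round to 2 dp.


delay = 10^(1.77 - 0.017*CN)
Exponent = 1.77 - 0.017*53.2 = 0.8656
delay = 10^0.8656 = 7.34 ms


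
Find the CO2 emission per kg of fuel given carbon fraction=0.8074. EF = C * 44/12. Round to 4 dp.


EF = C_frac * (M_CO2 / M_C)
EF = 0.8074 * (44/12)
EF = 0.8074 * 3.666667 = 2.9605 kg_CO2/kg_fuel


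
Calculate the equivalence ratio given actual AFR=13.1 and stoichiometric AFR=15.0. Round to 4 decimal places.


phi = AFR_stoich / AFR_actual
phi = 15.0 / 13.1 = 1.1450


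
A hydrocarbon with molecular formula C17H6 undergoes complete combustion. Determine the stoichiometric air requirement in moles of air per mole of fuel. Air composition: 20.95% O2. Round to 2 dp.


Balanced combustion: C17H6 + 18.5 O2 -> 17 CO2 + 3 H2O
O2 needed = C + H/4 = 17 + 6/4 = 18.50 moles
Air moles = O2 / 0.2095 = 18.50 / 0.2095 = 88.31 moles air


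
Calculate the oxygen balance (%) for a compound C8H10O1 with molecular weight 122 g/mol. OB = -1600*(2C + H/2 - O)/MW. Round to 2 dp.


OB = -1600 * (2C + H/2 - O) / MW
Inner = 2*8 + 10/2 - 1 = 20.00
OB = -1600 * 20.00 / 122 = -262.30%


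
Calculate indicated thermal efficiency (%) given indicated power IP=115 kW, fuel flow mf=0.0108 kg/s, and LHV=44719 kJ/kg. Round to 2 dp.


eta_ith = (IP / (mf * LHV)) * 100
Denominator = 0.0108 * 44719 = 482.9652 kW
eta_ith = (115 / 482.9652) * 100 = 23.81%


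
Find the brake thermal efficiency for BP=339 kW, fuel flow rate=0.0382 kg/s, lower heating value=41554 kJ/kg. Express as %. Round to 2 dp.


eta_BTE = (BP / (mf * LHV)) * 100
Denominator = 0.0382 * 41554 = 1587.3628 kW
eta_BTE = (339 / 1587.3628) * 100 = 21.36%


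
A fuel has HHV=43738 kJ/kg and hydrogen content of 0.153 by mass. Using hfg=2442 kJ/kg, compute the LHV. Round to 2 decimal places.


LHV = HHV - hfg * 9 * H
Water correction = 2442 * 9 * 0.153 = 3362.634 kJ/kg
LHV = 43738 - 3362.634 = 40375.37 kJ/kg


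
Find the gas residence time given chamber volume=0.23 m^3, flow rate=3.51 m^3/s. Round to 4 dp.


tau = V / Q_flow
tau = 0.23 / 3.51 = 0.0655 s


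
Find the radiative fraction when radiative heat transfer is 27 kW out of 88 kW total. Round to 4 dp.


f_rad = Q_rad / Q_total
f_rad = 27 / 88 = 0.3068


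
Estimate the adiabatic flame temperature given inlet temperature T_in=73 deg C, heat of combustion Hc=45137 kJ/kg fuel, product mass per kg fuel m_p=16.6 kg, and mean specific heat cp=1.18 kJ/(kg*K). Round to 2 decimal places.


T_ad = T_in + Hc / (m_p * cp)
Denominator = 16.6 * 1.18 = 19.5880
Temperature rise = 45137 / 19.5880 = 2304.32 K
T_ad = 73 + 2304.32 = 2377.32 deg C


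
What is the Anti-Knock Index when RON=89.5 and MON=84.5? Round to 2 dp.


AKI = (RON + MON) / 2
AKI = (89.5 + 84.5) / 2
AKI = 174.0 / 2 = 87.00


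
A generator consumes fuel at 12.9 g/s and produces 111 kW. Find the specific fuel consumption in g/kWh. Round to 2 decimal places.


SFC = (mf / BP) * 3600
Rate = 12.9 / 111 = 0.116216 g/(s*kW)
SFC = 0.116216 * 3600 = 418.38 g/kWh


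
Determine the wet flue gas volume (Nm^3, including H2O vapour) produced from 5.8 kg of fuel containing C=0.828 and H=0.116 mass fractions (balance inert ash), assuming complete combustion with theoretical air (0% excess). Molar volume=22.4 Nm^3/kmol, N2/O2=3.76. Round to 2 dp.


Per kg fuel: CO2 = (C/12 kmol)*22.4 = (0.828/12)*22.4 = 1.54560 Nm^3
Per kg fuel: H2O = (H/2 kmol)*22.4 = (0.116/2)*22.4 = 1.29920 Nm^3
O2 needed per kg fuel = C/12 + H/4 = 0.828/12 + 0.116/4 = 0.09800000 kmol
Per kg fuel: N2 = O2*3.76*22.4 = 0.09800000*3.76*22.4 = 8.25395 Nm^3
Total per kg = 1.54560 + 1.29920 + 8.25395 = 11.09875 Nm^3
Total = 11.09875 * 5.8 = 64.37 Nm^3


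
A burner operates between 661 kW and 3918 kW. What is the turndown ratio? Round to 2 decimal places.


TDR = Q_max / Q_min
TDR = 3918 / 661 = 5.93


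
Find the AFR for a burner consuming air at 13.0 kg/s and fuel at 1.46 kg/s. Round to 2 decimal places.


AFR = m_air / m_fuel
AFR = 13.0 / 1.46 = 8.90


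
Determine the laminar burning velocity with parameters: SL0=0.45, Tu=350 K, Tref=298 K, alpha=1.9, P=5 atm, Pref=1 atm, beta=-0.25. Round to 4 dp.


SL = SL0 * (Tu/Tref)^alpha * (P/Pref)^beta
T ratio = 350/298 = 1.17449664
(T ratio)^alpha = 1.17449664^1.9 = 1.357433
(P/Pref)^beta = 5^(-0.25) = 0.668740
SL = 0.45 * 1.357433 * 0.668740 = 0.4085 m/s


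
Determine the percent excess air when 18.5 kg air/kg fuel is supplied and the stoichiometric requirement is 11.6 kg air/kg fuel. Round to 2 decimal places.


Excess air = actual - stoichiometric = 18.5 - 11.6 = 6.90 kg/kg fuel
Excess air % = (excess / stoich) * 100 = (6.90 / 11.6) * 100 = 59.48%


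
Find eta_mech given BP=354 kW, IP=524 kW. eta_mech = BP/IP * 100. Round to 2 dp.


eta_mech = (BP / IP) * 100
Ratio = 354 / 524 = 0.6756
eta_mech = 0.6756 * 100 = 67.56%


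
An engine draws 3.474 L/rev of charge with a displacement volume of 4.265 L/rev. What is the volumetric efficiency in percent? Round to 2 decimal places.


eta_v = (V_actual / V_disp) * 100
Ratio = 3.474 / 4.265 = 0.8145
eta_v = 0.8145 * 100 = 81.45%


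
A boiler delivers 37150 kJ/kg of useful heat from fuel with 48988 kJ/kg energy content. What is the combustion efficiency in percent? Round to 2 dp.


Efficiency = (Q_useful / Q_fuel) * 100
Efficiency = (37150 / 48988) * 100
Efficiency = 0.7583 * 100 = 75.83%


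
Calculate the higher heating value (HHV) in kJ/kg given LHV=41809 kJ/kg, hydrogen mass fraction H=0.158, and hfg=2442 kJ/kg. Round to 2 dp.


HHV = LHV + hfg * 9 * H
Water addition = 2442 * 9 * 0.158 = 3472.524 kJ/kg
HHV = 41809 + 3472.524 = 45281.52 kJ/kg


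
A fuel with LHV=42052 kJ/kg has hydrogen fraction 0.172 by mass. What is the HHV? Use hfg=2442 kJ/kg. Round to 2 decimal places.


HHV = LHV + hfg * 9 * H
Water addition = 2442 * 9 * 0.172 = 3780.216 kJ/kg
HHV = 42052 + 3780.216 = 45832.22 kJ/kg


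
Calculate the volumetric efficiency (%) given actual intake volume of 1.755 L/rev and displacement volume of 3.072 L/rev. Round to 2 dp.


eta_v = (V_actual / V_disp) * 100
Ratio = 1.755 / 3.072 = 0.5713
eta_v = 0.5713 * 100 = 57.13%


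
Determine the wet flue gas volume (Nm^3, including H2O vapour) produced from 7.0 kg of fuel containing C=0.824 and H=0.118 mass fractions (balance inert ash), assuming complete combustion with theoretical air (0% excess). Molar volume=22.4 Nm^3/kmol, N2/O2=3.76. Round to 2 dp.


Per kg fuel: CO2 = (C/12 kmol)*22.4 = (0.824/12)*22.4 = 1.53813 Nm^3
Per kg fuel: H2O = (H/2 kmol)*22.4 = (0.118/2)*22.4 = 1.32160 Nm^3
O2 needed per kg fuel = C/12 + H/4 = 0.824/12 + 0.118/4 = 0.09816667 kmol
Per kg fuel: N2 = O2*3.76*22.4 = 0.09816667*3.76*22.4 = 8.26799 Nm^3
Total per kg = 1.53813 + 1.32160 + 8.26799 = 11.12772 Nm^3
Total = 11.12772 * 7.0 = 77.89 Nm^3


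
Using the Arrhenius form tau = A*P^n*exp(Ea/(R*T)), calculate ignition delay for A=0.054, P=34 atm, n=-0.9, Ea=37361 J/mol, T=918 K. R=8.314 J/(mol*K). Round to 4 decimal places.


tau = A * P^n * exp(Ea/(R*T))
P^n = 34^(-0.9) = 0.04184745
Ea/(R*T) = 37361/(8.314*918) = 4.895148
exp(Ea/(R*T)) = 133.639729
tau = 0.054 * 0.04184745 * 133.639729 = 0.3020 ms


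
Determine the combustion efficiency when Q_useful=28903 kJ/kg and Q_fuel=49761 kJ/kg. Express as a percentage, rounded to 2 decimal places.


Efficiency = (Q_useful / Q_fuel) * 100
Efficiency = (28903 / 49761) * 100
Efficiency = 0.5808 * 100 = 58.08%


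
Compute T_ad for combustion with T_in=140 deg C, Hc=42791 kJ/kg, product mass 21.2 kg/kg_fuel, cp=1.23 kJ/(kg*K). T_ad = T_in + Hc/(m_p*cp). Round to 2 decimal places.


T_ad = T_in + Hc / (m_p * cp)
Denominator = 21.2 * 1.23 = 26.0760
Temperature rise = 42791 / 26.0760 = 1641.01 K
T_ad = 140 + 1641.01 = 1781.01 deg C


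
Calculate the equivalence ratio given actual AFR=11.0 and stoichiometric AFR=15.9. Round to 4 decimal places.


phi = AFR_stoich / AFR_actual
phi = 15.9 / 11.0 = 1.4455


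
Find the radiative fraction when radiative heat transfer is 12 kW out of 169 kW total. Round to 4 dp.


f_rad = Q_rad / Q_total
f_rad = 12 / 169 = 0.0710


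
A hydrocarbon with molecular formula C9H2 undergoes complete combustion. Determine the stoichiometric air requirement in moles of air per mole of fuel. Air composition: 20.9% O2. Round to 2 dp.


Balanced combustion: C9H2 + 9.5 O2 -> 9 CO2 + 1 H2O
O2 needed = C + H/4 = 9 + 2/4 = 9.50 moles
Air moles = O2 / 0.209 = 9.50 / 0.209 = 45.45 moles air


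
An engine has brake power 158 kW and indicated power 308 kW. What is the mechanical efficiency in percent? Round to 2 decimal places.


eta_mech = (BP / IP) * 100
Ratio = 158 / 308 = 0.5130
eta_mech = 0.5130 * 100 = 51.30%


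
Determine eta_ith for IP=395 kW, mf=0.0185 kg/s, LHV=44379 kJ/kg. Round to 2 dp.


eta_ith = (IP / (mf * LHV)) * 100
Denominator = 0.0185 * 44379 = 821.0115 kW
eta_ith = (395 / 821.0115) * 100 = 48.11%


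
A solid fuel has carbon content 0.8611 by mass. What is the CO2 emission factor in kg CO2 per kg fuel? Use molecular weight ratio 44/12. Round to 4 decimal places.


EF = C_frac * (M_CO2 / M_C)
EF = 0.8611 * (44/12)
EF = 0.8611 * 3.666667 = 3.1574 kg_CO2/kg_fuel


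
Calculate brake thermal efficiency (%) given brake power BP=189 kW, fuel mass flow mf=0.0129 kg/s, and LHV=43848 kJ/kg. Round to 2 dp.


eta_BTE = (BP / (mf * LHV)) * 100
Denominator = 0.0129 * 43848 = 565.6392 kW
eta_BTE = (189 / 565.6392) * 100 = 33.41%


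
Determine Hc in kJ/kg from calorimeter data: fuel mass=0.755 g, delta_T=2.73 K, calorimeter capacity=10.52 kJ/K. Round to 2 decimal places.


Hc = C_cal * delta_T / m_fuel
Q_released = 10.52 * 2.73 = 28.7196 kJ
m_fuel = 0.755 g = 0.755/1000 kg = 0.000755 kg
Hc = 28.7196 / 0.000755 = 38039.21 kJ/kg


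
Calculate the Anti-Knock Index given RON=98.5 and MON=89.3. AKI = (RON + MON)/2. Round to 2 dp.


AKI = (RON + MON) / 2
AKI = (98.5 + 89.3) / 2
AKI = 187.8 / 2 = 93.90


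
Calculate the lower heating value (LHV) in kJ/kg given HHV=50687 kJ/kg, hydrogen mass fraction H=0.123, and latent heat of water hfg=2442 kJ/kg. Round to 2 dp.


LHV = HHV - hfg * 9 * H
Water correction = 2442 * 9 * 0.123 = 2703.294 kJ/kg
LHV = 50687 - 2703.294 = 47983.71 kJ/kg


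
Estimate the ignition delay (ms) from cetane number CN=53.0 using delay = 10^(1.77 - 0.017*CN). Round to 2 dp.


delay = 10^(1.77 - 0.017*CN)
Exponent = 1.77 - 0.017*53.0 = 0.8690
delay = 10^0.8690 = 7.40 ms


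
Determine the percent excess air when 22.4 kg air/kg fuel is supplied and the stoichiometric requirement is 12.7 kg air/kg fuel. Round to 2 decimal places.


Excess air = actual - stoichiometric = 22.4 - 12.7 = 9.70 kg/kg fuel
Excess air % = (excess / stoich) * 100 = (9.70 / 12.7) * 100 = 76.38%


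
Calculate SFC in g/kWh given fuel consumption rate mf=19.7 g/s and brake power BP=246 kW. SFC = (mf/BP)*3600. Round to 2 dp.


SFC = (mf / BP) * 3600
Rate = 19.7 / 246 = 0.080081 g/(s*kW)
SFC = 0.080081 * 3600 = 288.29 g/kWh


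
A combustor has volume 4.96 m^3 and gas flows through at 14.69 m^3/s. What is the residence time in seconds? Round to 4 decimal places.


tau = V / Q_flow
tau = 4.96 / 14.69 = 0.3376 s


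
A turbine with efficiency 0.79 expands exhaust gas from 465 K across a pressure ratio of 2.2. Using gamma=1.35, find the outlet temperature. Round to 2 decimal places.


T_out = T_in * (1 - eta * (1 - PR^(-(gamma-1)/gamma)))
Exponent = -(1.35-1)/1.35 = -0.25925926
PR^exp = 2.2^(-0.25925926) = 0.81512413
Factor = 1 - 0.79*(1 - 0.81512413) = 0.85394806
T_out = 465 * 0.85394806 = 397.09 K


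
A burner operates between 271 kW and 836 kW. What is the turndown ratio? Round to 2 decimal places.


TDR = Q_max / Q_min
TDR = 836 / 271 = 3.08


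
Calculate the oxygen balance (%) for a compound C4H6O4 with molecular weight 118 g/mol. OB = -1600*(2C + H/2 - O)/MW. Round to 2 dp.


OB = -1600 * (2C + H/2 - O) / MW
Inner = 2*4 + 6/2 - 4 = 7.00
OB = -1600 * 7.00 / 118 = -94.92%


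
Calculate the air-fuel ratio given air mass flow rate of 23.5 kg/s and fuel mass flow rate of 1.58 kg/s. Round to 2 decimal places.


AFR = m_air / m_fuel
AFR = 23.5 / 1.58 = 14.87


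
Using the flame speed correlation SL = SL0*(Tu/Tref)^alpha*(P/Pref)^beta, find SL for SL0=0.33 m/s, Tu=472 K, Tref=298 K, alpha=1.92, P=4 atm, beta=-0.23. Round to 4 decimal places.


SL = SL0 * (Tu/Tref)^alpha * (P/Pref)^beta
T ratio = 472/298 = 1.58389262
(T ratio)^alpha = 1.58389262^1.92 = 2.418095
(P/Pref)^beta = 4^(-0.23) = 0.726986
SL = 0.33 * 2.418095 * 0.726986 = 0.5801 m/s


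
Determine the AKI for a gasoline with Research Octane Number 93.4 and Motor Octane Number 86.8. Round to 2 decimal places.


AKI = (RON + MON) / 2
AKI = (93.4 + 86.8) / 2
AKI = 180.2 / 2 = 90.10


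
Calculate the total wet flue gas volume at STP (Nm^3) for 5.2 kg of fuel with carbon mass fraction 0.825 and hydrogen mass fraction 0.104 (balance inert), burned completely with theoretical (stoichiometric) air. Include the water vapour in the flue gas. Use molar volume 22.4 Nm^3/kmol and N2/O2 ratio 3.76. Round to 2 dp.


Per kg fuel: CO2 = (C/12 kmol)*22.4 = (0.825/12)*22.4 = 1.54000 Nm^3
Per kg fuel: H2O = (H/2 kmol)*22.4 = (0.104/2)*22.4 = 1.16480 Nm^3
O2 needed per kg fuel = C/12 + H/4 = 0.825/12 + 0.104/4 = 0.09475000 kmol
Per kg fuel: N2 = O2*3.76*22.4 = 0.09475000*3.76*22.4 = 7.98022 Nm^3
Total per kg = 1.54000 + 1.16480 + 7.98022 = 10.68502 Nm^3
Total = 10.68502 * 5.2 = 55.56 Nm^3


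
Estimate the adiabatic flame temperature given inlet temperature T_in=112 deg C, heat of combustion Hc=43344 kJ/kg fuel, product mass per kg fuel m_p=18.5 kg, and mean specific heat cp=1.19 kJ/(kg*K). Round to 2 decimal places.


T_ad = T_in + Hc / (m_p * cp)
Denominator = 18.5 * 1.19 = 22.0150
Temperature rise = 43344 / 22.0150 = 1968.84 K
T_ad = 112 + 1968.84 = 2080.84 deg C


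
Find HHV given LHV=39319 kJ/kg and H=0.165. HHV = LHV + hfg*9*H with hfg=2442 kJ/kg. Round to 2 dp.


HHV = LHV + hfg * 9 * H
Water addition = 2442 * 9 * 0.165 = 3626.370 kJ/kg
HHV = 39319 + 3626.370 = 42945.37 kJ/kg


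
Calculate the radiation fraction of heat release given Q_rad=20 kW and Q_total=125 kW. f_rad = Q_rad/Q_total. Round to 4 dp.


f_rad = Q_rad / Q_total
f_rad = 20 / 125 = 0.1600


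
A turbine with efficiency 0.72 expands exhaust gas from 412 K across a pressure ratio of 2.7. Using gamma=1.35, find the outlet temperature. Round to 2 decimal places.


T_out = T_in * (1 - eta * (1 - PR^(-(gamma-1)/gamma)))
Exponent = -(1.35-1)/1.35 = -0.25925926
PR^exp = 2.7^(-0.25925926) = 0.77297411
Factor = 1 - 0.72*(1 - 0.77297411) = 0.83654136
T_out = 412 * 0.83654136 = 344.66 K


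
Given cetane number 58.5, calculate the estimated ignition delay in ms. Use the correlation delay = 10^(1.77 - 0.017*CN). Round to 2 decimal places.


delay = 10^(1.77 - 0.017*CN)
Exponent = 1.77 - 0.017*58.5 = 0.7755
delay = 10^0.7755 = 5.96 ms


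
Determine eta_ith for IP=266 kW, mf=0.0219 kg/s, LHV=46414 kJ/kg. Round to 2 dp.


eta_ith = (IP / (mf * LHV)) * 100
Denominator = 0.0219 * 46414 = 1016.4666 kW
eta_ith = (266 / 1016.4666) * 100 = 26.17%


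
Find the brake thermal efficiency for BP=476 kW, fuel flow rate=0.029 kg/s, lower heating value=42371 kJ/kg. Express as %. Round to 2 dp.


eta_BTE = (BP / (mf * LHV)) * 100
Denominator = 0.029 * 42371 = 1228.7590 kW
eta_BTE = (476 / 1228.7590) * 100 = 38.74%


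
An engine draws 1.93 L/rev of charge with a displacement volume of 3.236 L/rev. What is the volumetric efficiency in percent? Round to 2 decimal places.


eta_v = (V_actual / V_disp) * 100
Ratio = 1.93 / 3.236 = 0.5964
eta_v = 0.5964 * 100 = 59.64%


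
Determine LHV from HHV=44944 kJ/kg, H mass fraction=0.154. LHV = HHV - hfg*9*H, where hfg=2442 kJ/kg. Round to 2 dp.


LHV = HHV - hfg * 9 * H
Water correction = 2442 * 9 * 0.154 = 3384.612 kJ/kg
LHV = 44944 - 3384.612 = 41559.39 kJ/kg


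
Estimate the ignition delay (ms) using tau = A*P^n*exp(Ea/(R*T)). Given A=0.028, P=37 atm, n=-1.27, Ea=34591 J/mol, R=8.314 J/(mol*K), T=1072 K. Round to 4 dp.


tau = A * P^n * exp(Ea/(R*T))
P^n = 37^(-1.27) = 0.01019492
Ea/(R*T) = 34591/(8.314*1072) = 3.881131
exp(Ea/(R*T)) = 48.479018
tau = 0.028 * 0.01019492 * 48.479018 = 0.0138 ms


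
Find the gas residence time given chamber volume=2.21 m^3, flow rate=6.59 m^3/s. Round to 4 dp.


tau = V / Q_flow
tau = 2.21 / 6.59 = 0.3354 s


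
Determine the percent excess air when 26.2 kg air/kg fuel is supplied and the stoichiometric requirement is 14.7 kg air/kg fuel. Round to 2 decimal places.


Excess air = actual - stoichiometric = 26.2 - 14.7 = 11.50 kg/kg fuel
Excess air % = (excess / stoich) * 100 = (11.50 / 14.7) * 100 = 78.23%


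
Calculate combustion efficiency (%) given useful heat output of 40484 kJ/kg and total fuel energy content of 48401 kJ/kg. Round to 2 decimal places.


Efficiency = (Q_useful / Q_fuel) * 100
Efficiency = (40484 / 48401) * 100
Efficiency = 0.8364 * 100 = 83.64%


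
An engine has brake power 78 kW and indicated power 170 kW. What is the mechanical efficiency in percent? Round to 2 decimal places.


eta_mech = (BP / IP) * 100
Ratio = 78 / 170 = 0.4588
eta_mech = 0.4588 * 100 = 45.88%


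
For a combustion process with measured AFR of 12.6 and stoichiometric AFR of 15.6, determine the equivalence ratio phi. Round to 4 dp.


phi = AFR_stoich / AFR_actual
phi = 15.6 / 12.6 = 1.2381


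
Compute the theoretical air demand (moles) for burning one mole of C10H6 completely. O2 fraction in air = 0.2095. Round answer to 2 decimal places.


Balanced combustion: C10H6 + 11.5 O2 -> 10 CO2 + 3 H2O
O2 needed = C + H/4 = 10 + 6/4 = 11.50 moles
Air moles = O2 / 0.2095 = 11.50 / 0.2095 = 54.89 moles air


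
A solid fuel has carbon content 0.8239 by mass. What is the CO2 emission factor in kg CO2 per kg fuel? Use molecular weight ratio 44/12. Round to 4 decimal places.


EF = C_frac * (M_CO2 / M_C)
EF = 0.8239 * (44/12)
EF = 0.8239 * 3.666667 = 3.0210 kg_CO2/kg_fuel


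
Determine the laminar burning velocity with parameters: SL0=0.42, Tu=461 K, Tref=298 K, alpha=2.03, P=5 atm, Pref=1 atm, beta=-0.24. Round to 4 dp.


SL = SL0 * (Tu/Tref)^alpha * (P/Pref)^beta
T ratio = 461/298 = 1.54697987
(T ratio)^alpha = 1.54697987^2.03 = 2.424677
(P/Pref)^beta = 5^(-0.24) = 0.679590
SL = 0.42 * 2.424677 * 0.679590 = 0.6921 m/s


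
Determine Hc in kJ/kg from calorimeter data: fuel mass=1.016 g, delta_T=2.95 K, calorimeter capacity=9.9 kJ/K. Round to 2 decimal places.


Hc = C_cal * delta_T / m_fuel
Q_released = 9.9 * 2.95 = 29.2050 kJ
m_fuel = 1.016 g = 1.016/1000 kg = 0.001016 kg
Hc = 29.2050 / 0.001016 = 28745.08 kJ/kg


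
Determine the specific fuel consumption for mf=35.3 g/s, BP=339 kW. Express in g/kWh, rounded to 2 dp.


SFC = (mf / BP) * 3600
Rate = 35.3 / 339 = 0.104130 g/(s*kW)
SFC = 0.104130 * 3600 = 374.87 g/kWh


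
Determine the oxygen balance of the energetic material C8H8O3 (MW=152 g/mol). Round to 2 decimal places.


OB = -1600 * (2C + H/2 - O) / MW
Inner = 2*8 + 8/2 - 3 = 17.00
OB = -1600 * 17.00 / 152 = -178.95%


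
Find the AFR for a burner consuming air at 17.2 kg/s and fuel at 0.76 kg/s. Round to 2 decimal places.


AFR = m_air / m_fuel
AFR = 17.2 / 0.76 = 22.63


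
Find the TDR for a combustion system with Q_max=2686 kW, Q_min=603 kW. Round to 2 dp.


TDR = Q_max / Q_min
TDR = 2686 / 603 = 4.45


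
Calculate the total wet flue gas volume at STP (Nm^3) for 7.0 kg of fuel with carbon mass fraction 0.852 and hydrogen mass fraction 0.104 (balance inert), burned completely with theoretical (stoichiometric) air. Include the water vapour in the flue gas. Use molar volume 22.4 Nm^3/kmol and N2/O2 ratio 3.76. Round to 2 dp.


Per kg fuel: CO2 = (C/12 kmol)*22.4 = (0.852/12)*22.4 = 1.59040 Nm^3
Per kg fuel: H2O = (H/2 kmol)*22.4 = (0.104/2)*22.4 = 1.16480 Nm^3
O2 needed per kg fuel = C/12 + H/4 = 0.852/12 + 0.104/4 = 0.09700000 kmol
Per kg fuel: N2 = O2*3.76*22.4 = 0.09700000*3.76*22.4 = 8.16973 Nm^3
Total per kg = 1.59040 + 1.16480 + 8.16973 = 10.92493 Nm^3
Total = 10.92493 * 7.0 = 76.47 Nm^3


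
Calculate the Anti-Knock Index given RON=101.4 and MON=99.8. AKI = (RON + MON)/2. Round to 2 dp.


AKI = (RON + MON) / 2
AKI = (101.4 + 99.8) / 2
AKI = 201.2 / 2 = 100.60


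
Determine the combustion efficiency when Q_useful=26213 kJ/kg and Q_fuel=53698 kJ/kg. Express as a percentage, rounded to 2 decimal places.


Efficiency = (Q_useful / Q_fuel) * 100
Efficiency = (26213 / 53698) * 100
Efficiency = 0.4882 * 100 = 48.82%


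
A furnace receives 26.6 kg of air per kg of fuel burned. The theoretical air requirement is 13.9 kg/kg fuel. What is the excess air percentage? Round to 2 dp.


Excess air = actual - stoichiometric = 26.6 - 13.9 = 12.70 kg/kg fuel
Excess air % = (excess / stoich) * 100 = (12.70 / 13.9) * 100 = 91.37%


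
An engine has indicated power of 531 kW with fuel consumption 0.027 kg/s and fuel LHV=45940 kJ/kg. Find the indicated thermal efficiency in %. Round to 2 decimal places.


eta_ith = (IP / (mf * LHV)) * 100
Denominator = 0.027 * 45940 = 1240.3800 kW
eta_ith = (531 / 1240.3800) * 100 = 42.81%


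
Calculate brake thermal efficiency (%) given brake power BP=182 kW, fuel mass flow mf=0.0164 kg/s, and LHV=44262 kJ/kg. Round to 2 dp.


eta_BTE = (BP / (mf * LHV)) * 100
Denominator = 0.0164 * 44262 = 725.8968 kW
eta_BTE = (182 / 725.8968) * 100 = 25.07%
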